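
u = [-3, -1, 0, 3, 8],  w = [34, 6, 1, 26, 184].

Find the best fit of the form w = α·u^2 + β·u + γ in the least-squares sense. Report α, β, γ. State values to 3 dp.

α = 3.024, β = -1.408, γ = 1.981

MᵀM·[α, β, γ]ᵀ = Mᵀw reads: 4259·α + 511·β + 83·γ = 12322;  511·α + 83·β + 7·γ = 1442;  83·α + 7·β + 5·γ = 251.
Row-reducing yields α = 1926/637, β = -769/546, γ = 7571/3822.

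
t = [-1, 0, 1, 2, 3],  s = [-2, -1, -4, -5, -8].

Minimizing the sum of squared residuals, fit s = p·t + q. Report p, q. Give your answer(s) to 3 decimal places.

AᵀA·[p, q]ᵀ = Aᵀs reads: 15·p + 5·q = -36;  5·p + 5·q = -20.
(Σt·t = 15, Σt = 5, Σ1 = 5, Σt·s = -36, Σs = -20.)
Determinant 15·5 − 5² = 50.
p = ((-36)·5 − 5·(-20))/50 = -8/5; q = (15·(-20) − 5·(-36))/50 = -12/5.

p = -1.600, q = -2.400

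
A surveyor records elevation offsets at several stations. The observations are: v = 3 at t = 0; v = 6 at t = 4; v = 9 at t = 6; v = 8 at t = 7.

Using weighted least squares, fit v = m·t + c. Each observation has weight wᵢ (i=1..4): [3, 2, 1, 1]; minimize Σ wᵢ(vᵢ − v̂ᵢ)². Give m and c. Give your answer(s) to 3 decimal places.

m = 0.815, c = 2.984

Entries of MᵀWM: Σwᵢ·t·t = 117, Σwᵢ·t = 21, Σwᵢ·1 = 7.
Right-hand side: Σwᵢ·t·v = 158, Σwᵢ·v = 38.
So MᵀWM·[m, c]ᵀ = MᵀWv: [[117, 21]; [21, 7]]·[m, c]ᵀ = [158, 38]ᵀ.
Determinant 117·7 − 21² = 378.
m = (158·7 − 21·38)/378 = 22/27; c = (117·38 − 21·158)/378 = 188/63.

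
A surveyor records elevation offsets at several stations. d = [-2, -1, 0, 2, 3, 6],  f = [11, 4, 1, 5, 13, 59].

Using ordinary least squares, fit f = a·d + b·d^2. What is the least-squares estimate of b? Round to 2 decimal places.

b = 1.90

Entries of MᵀM: Σd·d = 54, Σd·d^2 = 242, Σd^2·d^2 = 1410.
And Σd·f = 377, Σd^2·f = 2309.
Δ = 54·1410 − 242² = 17576.
a = (377·1410 − 242·2309)/17576 = -3401/2197; b = (54·2309 − 242·377)/17576 = 8363/4394.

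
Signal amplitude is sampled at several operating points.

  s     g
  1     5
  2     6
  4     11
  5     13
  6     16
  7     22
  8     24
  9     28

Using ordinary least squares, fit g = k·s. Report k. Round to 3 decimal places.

k = 2.971

The normal system AᵀA·[k]ᵀ = Aᵀg is [[276]]·[k]ᵀ = [820]ᵀ.
Hence k = 820 / 276 ≈ 2.97101.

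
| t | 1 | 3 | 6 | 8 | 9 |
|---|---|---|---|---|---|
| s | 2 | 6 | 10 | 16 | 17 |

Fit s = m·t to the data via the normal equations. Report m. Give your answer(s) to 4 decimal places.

From the data, Σt·t = 191.
Right-hand side: Σt·s = 361.
m = 361/191 = 1.89005.

m = 1.8901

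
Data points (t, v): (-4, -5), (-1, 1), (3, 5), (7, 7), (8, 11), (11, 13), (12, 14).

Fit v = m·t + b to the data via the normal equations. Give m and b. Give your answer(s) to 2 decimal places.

The normal equations are: 404·m + 36·b = 482;  36·m + 7·b = 46.
(Σt·t = 404, Σt = 36, Σ1 = 7, Σt·v = 482, Σv = 46.)
Eliminating b: 7·(row 1) − 36·(row 2) gives 1532·m = 7·482 − 36·46 = 1718, so m = 859/766.
Then b = (46 − 36·(859/766))/7 = 308/383.

m = 1.12, b = 0.80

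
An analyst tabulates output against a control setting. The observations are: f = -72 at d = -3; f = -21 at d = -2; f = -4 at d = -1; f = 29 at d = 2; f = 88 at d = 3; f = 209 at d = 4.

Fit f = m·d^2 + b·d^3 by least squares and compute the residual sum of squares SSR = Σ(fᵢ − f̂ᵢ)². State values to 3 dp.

Setting ∂/∂m … = 0 gives: 451·m + 1023·b = 3516;  1023·m + 5683·b = 18100.
Eliminating b: 5683·(row 1) − 1023·(row 2) gives 1516504·m = 5683·3516 − 1023·18100 = 1465128, so m = 9639/9977.
Then b = (18100 − 1023·(9639/9977))/5683 = 2731/907.
Residuals: 6012/9977, -7745/9977, -19506/9977, 10449/9977, -19882/9977, 8345/9977; SSR = 105315/9977.

SSR = 10.556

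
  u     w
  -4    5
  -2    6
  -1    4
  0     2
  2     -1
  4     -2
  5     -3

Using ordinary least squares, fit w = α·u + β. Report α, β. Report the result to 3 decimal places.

α = -1.056, β = 2.175

From the data, Σu·u = 66, Σu = 4, Σ1 = 7.
And Σu·w = -61, Σw = 11.
det = 66·7 − 4² = 446.
α = ((-61)·7 − 4·11)/446 = -471/446; β = (66·11 − 4·(-61))/446 = 485/223.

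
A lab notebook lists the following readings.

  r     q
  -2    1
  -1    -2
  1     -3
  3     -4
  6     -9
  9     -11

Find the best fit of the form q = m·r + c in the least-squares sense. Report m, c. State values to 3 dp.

m = -1.045, c = -1.881

Sums needed: Σr·r = 132, Σr = 16, Σ1 = 6.
And Σr·q = -168, Σq = -28.
Δ = 132·6 − 16² = 536.
m = ((-168)·6 − 16·(-28))/536 = -70/67; c = (132·(-28) − 16·(-168))/536 = -126/67.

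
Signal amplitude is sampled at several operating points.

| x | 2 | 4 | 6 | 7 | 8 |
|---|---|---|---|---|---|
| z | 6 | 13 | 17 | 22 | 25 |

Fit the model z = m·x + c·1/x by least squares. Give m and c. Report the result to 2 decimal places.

m = 3.08, c = -0.15

MᵀM·[m, c]ᵀ = Mᵀz reads: 169·m + 5·c = 520;  5·m + (10621/28224)·c = 2579/168.
(Σx·x = 169, Σx·1/x = 5, Σ1/x·1/x = 10621/28224, Σx·z = 520, Σ1/x·z = 2579/168.)
Δ = 169·(10621/28224) − 5² = 1089349/28224.
m = (520·(10621/28224) − 5·(2579/168))/(1089349/28224) = 3356560/1089349; c = (169·(2579/168) − 5·520)/(1089349/28224) = -159432/1089349.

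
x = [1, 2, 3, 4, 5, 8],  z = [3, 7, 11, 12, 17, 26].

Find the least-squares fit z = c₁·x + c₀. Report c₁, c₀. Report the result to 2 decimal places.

Normal-equation sums: Σx·x = 119, Σx = 23, Σ1 = 6.
And Σx·z = 391, Σz = 76.
So AᵀA·[c₁, c₀]ᵀ = Aᵀz: [[119, 23]; [23, 6]]·[c₁, c₀]ᵀ = [391, 76]ᵀ.
Determinant 119·6 − 23² = 185.
c₁ = (391·6 − 23·76)/185 = 598/185; c₀ = (119·76 − 23·391)/185 = 51/185.

c₁ = 3.23, c₀ = 0.28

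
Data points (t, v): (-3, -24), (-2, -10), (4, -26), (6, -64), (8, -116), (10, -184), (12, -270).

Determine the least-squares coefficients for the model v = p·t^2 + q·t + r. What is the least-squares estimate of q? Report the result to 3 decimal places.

With design matrix A, AᵀA = [[36481, 3485, 373]; [3485, 373, 35]; [373, 35, 7]] and Aᵀv = [-67680, -6404, -694]ᵀ.
Solving the 3×3 system (Gaussian elimination) gives p = -257729/129009, q = 65671/43003, r = -42112/129009.

q = 1.527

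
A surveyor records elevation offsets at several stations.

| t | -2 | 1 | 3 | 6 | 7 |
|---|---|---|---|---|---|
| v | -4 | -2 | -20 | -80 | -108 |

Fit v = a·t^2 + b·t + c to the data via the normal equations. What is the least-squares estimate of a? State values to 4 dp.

Compute the Gram sums: Σt^2·t^2 = 3795, Σt^2·t = 579, Σt^2 = 99, Σt·t = 99, Σt = 15, Σ1 = 5.
Right-hand side: Σt^2·v = -8370, Σt·v = -1290, Σv = -214.
Normal equations: [[3795, 579, 99]; [579, 99, 15]; [99, 15, 5]]·[a, b, c]ᵀ = [-8370, -1290, -214]ᵀ.
Solving the 3×3 system (Gaussian elimination) gives a = -1404/679, b = -816/679, c = 1186/679.

a = -2.0677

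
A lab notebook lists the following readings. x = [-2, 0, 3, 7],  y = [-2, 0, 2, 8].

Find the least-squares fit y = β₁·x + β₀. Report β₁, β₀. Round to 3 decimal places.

Compute the Gram sums: Σx·x = 62, Σx = 8, Σ1 = 4.
And Σx·y = 66, Σy = 8.
det = 62·4 − 8² = 184.
β₁ = (66·4 − 8·8)/184 = 25/23; β₀ = (62·8 − 8·66)/184 = -4/23.

β₁ = 1.087, β₀ = -0.174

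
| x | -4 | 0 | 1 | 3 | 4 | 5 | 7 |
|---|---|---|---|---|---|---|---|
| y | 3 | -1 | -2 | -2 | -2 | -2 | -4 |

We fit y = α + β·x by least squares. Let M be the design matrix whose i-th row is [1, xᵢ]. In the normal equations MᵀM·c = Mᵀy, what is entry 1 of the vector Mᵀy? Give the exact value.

-10

Entry 1 ↔ basis 1, so (Mᵀy)_{1} = Σᵢ yᵢ = (1)·(3) + (1)·(-1) + (1)·(-2) + (1)·(-2) + (1)·(-2) + (1)·(-2) + (1)·(-4) = -10.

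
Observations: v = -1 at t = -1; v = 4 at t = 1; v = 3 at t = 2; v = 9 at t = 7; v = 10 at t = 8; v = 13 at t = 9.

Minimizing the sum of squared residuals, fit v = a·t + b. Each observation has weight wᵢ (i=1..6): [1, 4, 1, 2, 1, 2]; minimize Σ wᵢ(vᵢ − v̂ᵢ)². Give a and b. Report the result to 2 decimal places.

Sums needed: Σwᵢ·t·t = 333, Σwᵢ·t = 45, Σwᵢ·1 = 11.
For AᵀWv: Σwᵢ·t·v = 463, Σwᵢ·v = 72.
So AᵀWA·[a, b]ᵀ = AᵀWv: [[333, 45]; [45, 11]]·[a, b]ᵀ = [463, 72]ᵀ.
Eliminating b: 11·(row 1) − 45·(row 2) gives 1638·a = 11·463 − 45·72 = 1853, so a = 1853/1638.
Then b = (72 − 45·(1853/1638))/11 = 349/182.

a = 1.13, b = 1.92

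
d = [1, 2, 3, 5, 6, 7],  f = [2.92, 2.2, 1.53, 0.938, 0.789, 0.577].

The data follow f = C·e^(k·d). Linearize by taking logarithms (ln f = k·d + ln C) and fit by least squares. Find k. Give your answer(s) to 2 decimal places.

k = -0.26

Linearized form: ln f = k·d + ln C. From the 6 transformed points,
Over the data: Σd = 24.0000, Σ(d)² = 124.0000, Σln f = 1.4344, Σd·ln f = -1.6670.
Normal system: [[124.0000, 24.0000]; [24.0000, 6]]·[k, ln C]ᵀ = [-1.6670, 1.4344]ᵀ.
Δ = 124.0000·6 − (24.0000)² = 168.0000; k = (-1.6670·6 − 24.0000·1.4344)/168.0000 = -0.26445, ln C = (124.0000·1.4344 − 24.0000·-1.6670)/168.0000 = 1.29687.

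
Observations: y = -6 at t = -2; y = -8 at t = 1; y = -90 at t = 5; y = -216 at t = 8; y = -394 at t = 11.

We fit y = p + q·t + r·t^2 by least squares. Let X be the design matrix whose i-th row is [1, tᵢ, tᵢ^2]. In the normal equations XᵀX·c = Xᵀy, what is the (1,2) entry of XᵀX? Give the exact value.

23

Row 1 ↔ basis 1, column 2 ↔ basis t, so (XᵀX)_{1,2} = Σᵢ t = (1)·(-2) + (1)·(1) + (1)·(5) + (1)·(8) + (1)·(11) = 23.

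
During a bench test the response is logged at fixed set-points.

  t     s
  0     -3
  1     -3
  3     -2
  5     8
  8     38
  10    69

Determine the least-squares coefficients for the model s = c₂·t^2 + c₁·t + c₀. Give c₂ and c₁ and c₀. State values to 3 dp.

c₂ = 1.006, c₁ = -2.974, c₀ = -2.143

Forming XᵀX = [[14803, 1665, 199]; [1665, 199, 27]; [199, 27, 6]] and Xᵀs = [9511, 1025, 107]ᵀ gives XᵀX·[c₂, c₁, c₀]ᵀ = Xᵀs.
Row-reducing yields c₂ = 65767/65384, c₁ = -194471/65384, c₀ = -70069/32692.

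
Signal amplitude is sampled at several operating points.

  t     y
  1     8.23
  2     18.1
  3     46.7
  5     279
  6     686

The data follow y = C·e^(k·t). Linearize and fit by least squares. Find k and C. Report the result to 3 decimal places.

Linearized form: ln y = k·t + ln C. From the 5 transformed points,
XᵀX = [[75.0000, 17.0000]; [17.0000, 5]], rhs = [86.7722, 21.0095]ᵀ  (here Σt = 17.0000, Σ(t)² = 75.0000, Σln y = 21.0095, Σt·ln y = 86.7722).
Δ = 75.0000·5 − (17.0000)² = 86.0000; k = (86.7722·5 − 17.0000·21.0095)/86.0000 = 0.89185, ln C = (75.0000·21.0095 − 17.0000·86.7722)/86.0000 = 1.16963, so C = exp(1.16963) = 3.22079.

k = 0.892, C = 3.221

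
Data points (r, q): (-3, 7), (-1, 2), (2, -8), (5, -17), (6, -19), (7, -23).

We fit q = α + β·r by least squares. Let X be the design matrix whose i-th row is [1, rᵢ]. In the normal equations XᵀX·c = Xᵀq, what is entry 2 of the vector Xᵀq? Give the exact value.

-399

Entry 2 ↔ basis r, so (Xᵀq)_{2} = Σᵢ (r)·qᵢ = (-3)·(7) + (-1)·(2) + (2)·(-8) + (5)·(-17) + (6)·(-19) + (7)·(-23) = -399.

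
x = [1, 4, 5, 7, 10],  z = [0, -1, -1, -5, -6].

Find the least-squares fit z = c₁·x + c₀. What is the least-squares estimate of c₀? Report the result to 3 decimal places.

Setting ∂/∂c₁ … = 0 gives: 191·c₁ + 27·c₀ = -104;  27·c₁ + 5·c₀ = -13.
(Σx·x = 191, Σx = 27, Σ1 = 5, Σx·z = -104, Σz = -13.)
det = 191·5 − 27² = 226.
c₁ = ((-104)·5 − 27·(-13))/226 = -169/226; c₀ = (191·(-13) − 27·(-104))/226 = 325/226.

c₀ = 1.438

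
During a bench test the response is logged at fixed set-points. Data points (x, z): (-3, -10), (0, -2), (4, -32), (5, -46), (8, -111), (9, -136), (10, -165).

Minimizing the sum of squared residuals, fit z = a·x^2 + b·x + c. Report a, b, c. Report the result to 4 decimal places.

With design matrix M, MᵀM = [[21619, 2403, 295]; [2403, 295, 33]; [295, 33, 7]] and Mᵀz = [-36372, -4090, -502]ᵀ.
Solving the 3×3 system (Gaussian elimination) gives a = -659720/448329, b = -250637/149443, c = -804385/448329.

a = -1.4715, b = -1.6771, c = -1.7942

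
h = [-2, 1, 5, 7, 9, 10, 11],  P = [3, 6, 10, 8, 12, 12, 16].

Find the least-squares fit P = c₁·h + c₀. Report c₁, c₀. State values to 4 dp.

With design matrix M, MᵀM = [[381, 41]; [41, 7]] and MᵀP = [510, 67]ᵀ.
det = 381·7 − 41² = 986.
c₁ = (510·7 − 41·67)/986 = 823/986; c₀ = (381·67 − 41·510)/986 = 4617/986.

c₁ = 0.8347, c₀ = 4.6826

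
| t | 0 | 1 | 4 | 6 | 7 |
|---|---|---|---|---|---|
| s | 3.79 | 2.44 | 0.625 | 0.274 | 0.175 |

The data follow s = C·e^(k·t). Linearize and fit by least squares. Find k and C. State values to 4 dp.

With ln sᵢ as the transformed response and tᵢ as the regressor:
Σt = 18.0000, Σ(t)² = 102.0000, Σln s = -1.2832, Σt·ln s = -20.9566.
Equations: 102.0000·k + 18.0000·ln C = -20.9566;  18.0000·k + 5·ln C = -1.2832.
Slope k = (n·Σt·ln s − Σt·Σln s)/(n·Σ(t)² − (Σt)²) = (5·-20.9566 − 18.0000·-1.2832)/186.0000 = -0.43916; ln C = (Σln s − k·Σt)/n = 1.32434, so C = exp(1.32434) = 3.75972.

k = -0.4392, C = 3.7597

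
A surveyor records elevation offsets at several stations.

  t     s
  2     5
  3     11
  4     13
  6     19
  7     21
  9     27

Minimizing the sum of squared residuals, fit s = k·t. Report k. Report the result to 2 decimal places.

k = 3.07

Compute the Gram sums: Σt·t = 195.
For Aᵀs: Σt·s = 599.
AᵀA·[k]ᵀ = Aᵀs becomes [[195]]·[k]ᵀ = [599]ᵀ.
k = 599/195 = 3.07179.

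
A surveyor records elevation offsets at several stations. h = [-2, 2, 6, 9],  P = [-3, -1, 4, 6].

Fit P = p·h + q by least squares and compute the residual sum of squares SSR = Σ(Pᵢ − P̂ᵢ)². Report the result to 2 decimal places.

The normal system AᵀA·[p, q]ᵀ = AᵀP is [[125, 15]; [15, 4]]·[p, q]ᵀ = [82, 6]ᵀ.
Eliminating q: 4·(row 1) − 15·(row 2) gives 275·p = 4·82 − 15·6 = 238, so p = 238/275.
Then q = (6 − 15·(238/275))/4 = -96/55.
Residuals: 131/275, -271/275, 152/275, -12/275; SSR = 414/275.

SSR = 1.51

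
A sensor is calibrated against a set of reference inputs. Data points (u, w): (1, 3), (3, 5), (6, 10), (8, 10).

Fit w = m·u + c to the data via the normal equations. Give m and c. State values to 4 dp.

m = 1.1034, c = 2.0345

The normal equations are: 110·m + 18·c = 158;  18·m + 4·c = 28.
(Σu·u = 110, Σu = 18, Σ1 = 4, Σu·w = 158, Σw = 28.)
Eliminating c: 4·(row 1) − 18·(row 2) gives 116·m = 4·158 − 18·28 = 128, so m = 32/29.
Then c = (28 − 18·(32/29))/4 = 59/29.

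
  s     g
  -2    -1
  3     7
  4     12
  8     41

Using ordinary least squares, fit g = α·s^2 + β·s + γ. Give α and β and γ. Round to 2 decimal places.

Entries of XᵀX: Σs^2·s^2 = 4449, Σs^2·s = 595, Σs^2 = 93, Σs·s = 93, Σs = 13, Σ1 = 4.
Moment sums: Σs^2·g = 2875, Σs·g = 399, Σg = 59.
So XᵀX·[α, β, γ]ᵀ = Xᵀg: [[4449, 595, 93]; [595, 93, 13]; [93, 13, 4]]·[α, β, γ]ᵀ = [2875, 399, 59]ᵀ.
Solving the 3×3 system (Gaussian elimination) gives α = 6247/12140, β = 13541/12140, γ = -5093/6070.

α = 0.51, β = 1.12, γ = -0.84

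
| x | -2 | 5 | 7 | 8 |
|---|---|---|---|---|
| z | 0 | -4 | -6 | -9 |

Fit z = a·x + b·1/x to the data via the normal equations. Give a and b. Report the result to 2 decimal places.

With design matrix M, MᵀM = [[142, 4]; [4, 25561/78400]] and Mᵀz = [-134, -779/280]ᵀ.
det = 142·(25561/78400) − 4² = 1187631/39200.
a = ((-134)·(25561/78400) − 4·(-779/280))/(1187631/39200) = -425449/395877; b = (142·(-779/280) − 4·(-134))/(1187631/39200) = 1841560/395877.

a = -1.07, b = 4.65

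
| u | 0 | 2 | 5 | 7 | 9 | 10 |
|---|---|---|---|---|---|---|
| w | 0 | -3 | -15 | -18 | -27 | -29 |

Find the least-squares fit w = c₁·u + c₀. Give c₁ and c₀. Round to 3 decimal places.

c₁ = -3.019, c₀ = 1.273

Entries of MᵀM: Σu·u = 259, Σu = 33, Σ1 = 6.
For Mᵀw: Σu·w = -740, Σw = -92.
Normal equations: [[259, 33]; [33, 6]]·[c₁, c₀]ᵀ = [-740, -92]ᵀ.
Determinant 259·6 − 33² = 465.
c₁ = ((-740)·6 − 33·(-92))/465 = -468/155; c₀ = (259·(-92) − 33·(-740))/465 = 592/465.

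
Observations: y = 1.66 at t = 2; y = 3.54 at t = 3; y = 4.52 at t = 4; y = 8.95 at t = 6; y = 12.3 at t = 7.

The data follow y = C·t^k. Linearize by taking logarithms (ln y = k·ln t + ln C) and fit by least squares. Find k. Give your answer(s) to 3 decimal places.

With ln yᵢ as the transformed response and ln tᵢ as the regressor:
XᵀX = [[10.6062, 6.9157]; [6.9157, 5]], rhs = [12.6417, 7.9807]ᵀ  (here Σln t = 6.9157, Σ(ln t)² = 10.6062, Σln y = 7.9807, Σln t·ln y = 12.6417).
Slope k = (n·Σln t·ln y − Σln t·Σln y)/(n·Σ(ln t)² − (Σln t)²) = (5·12.6417 − 6.9157·7.9807)/5.2037 = 1.54047; ln C = (Σln y − k·Σln t)/n = -0.53455.

k = 1.540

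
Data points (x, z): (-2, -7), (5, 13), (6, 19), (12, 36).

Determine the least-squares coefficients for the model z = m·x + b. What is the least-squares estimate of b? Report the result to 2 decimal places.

b = -0.95

Compute the Gram sums: Σx·x = 209, Σx = 21, Σ1 = 4.
Moment sums: Σx·z = 625, Σz = 61.
So AᵀA·[m, b]ᵀ = Aᵀz: [[209, 21]; [21, 4]]·[m, b]ᵀ = [625, 61]ᵀ.
Eliminating b: 4·(row 1) − 21·(row 2) gives 395·m = 4·625 − 21·61 = 1219, so m = 1219/395.
Then b = (61 − 21·(1219/395))/4 = -376/395.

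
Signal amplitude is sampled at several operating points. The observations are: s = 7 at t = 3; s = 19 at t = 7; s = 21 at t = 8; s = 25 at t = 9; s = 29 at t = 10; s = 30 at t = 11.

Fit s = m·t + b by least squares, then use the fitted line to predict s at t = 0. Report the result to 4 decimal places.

ŝ = -1.9667

Entries of MᵀM: Σt·t = 424, Σt = 48, Σ1 = 6.
For Mᵀs: Σt·s = 1167, Σs = 131.
Normal equations: [[424, 48]; [48, 6]]·[m, b]ᵀ = [1167, 131]ᵀ.
det = 424·6 − 48² = 240.
m = (1167·6 − 48·131)/240 = 119/40; b = (424·131 − 48·1167)/240 = -59/30.
At t = 0: ŝ = (119/40)·(0) + (-59/30)·(1) = -59/30.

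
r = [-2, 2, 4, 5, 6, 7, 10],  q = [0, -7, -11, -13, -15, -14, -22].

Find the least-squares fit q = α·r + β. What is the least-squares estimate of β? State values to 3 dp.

With design matrix M, MᵀM = [[234, 32]; [32, 7]] and Mᵀq = [-531, -82]ᵀ.
Δ = 234·7 − 32² = 614.
α = ((-531)·7 − 32·(-82))/614 = -1093/614; β = (234·(-82) − 32·(-531))/614 = -1098/307.

β = -3.577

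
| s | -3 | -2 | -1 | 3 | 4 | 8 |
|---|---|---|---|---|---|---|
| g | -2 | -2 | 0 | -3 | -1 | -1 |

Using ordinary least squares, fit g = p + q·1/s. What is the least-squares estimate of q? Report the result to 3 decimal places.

q = -1.042

Compute the Gram sums: Σ1 = 6, Σ1/s = -9/8, Σ1/s·1/s = 893/576.
For Xᵀg: Σg = -9, Σ1/s·g = 7/24.
So XᵀX·[p, q]ᵀ = Xᵀg: [[6, -9/8]; [-9/8, 893/576]]·[p, q]ᵀ = [-9, 7/24]ᵀ.
det = 6·(893/576) − (-9/8)² = 1543/192.
p = ((-9)·(893/576) − (-9/8)·(7/24))/(1543/192) = -2616/1543; q = (6·(7/24) − (-9/8)·(-9))/(1543/192) = -1608/1543.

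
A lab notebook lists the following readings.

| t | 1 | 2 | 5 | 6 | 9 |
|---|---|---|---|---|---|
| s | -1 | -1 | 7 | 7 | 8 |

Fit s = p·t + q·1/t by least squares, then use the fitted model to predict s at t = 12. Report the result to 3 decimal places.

ŝ = 12.761

Sums needed: Σt·t = 147, Σt·1/t = 5, Σ1/t·1/t = 5387/4050.
And Σt·s = 146, Σ1/t·s = 88/45.
Normal equations: [[147, 5]; [5, 5387/4050]]·[p, q]ᵀ = [146, 88/45]ᵀ.
Eliminating q: (5387/4050)·(row 1) − 5·(row 2) gives (230213/1350)·p = (5387/4050)·146 − 5·(88/45) = 373451/2025, so p = 746902/690639.
Then q = ((88/45) − 5·(746902/690639))/(5387/4050) = -597420/230213.
At t = 12: ŝ = (746902/690639)·(12) + (-597420/230213)·(1/12) = 2937823/230213.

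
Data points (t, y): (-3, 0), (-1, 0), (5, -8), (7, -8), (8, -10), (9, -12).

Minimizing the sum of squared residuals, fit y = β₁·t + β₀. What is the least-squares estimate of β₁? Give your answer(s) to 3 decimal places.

β₁ = -1.007

Entries of AᵀA: Σt·t = 229, Σt = 25, Σ1 = 6.
Right-hand side: Σt·y = -284, Σy = -38.
So AᵀA·[β₁, β₀]ᵀ = Aᵀy: [[229, 25]; [25, 6]]·[β₁, β₀]ᵀ = [-284, -38]ᵀ.
Determinant 229·6 − 25² = 749.
β₁ = ((-284)·6 − 25·(-38))/749 = -754/749; β₀ = (229·(-38) − 25·(-284))/749 = -1602/749.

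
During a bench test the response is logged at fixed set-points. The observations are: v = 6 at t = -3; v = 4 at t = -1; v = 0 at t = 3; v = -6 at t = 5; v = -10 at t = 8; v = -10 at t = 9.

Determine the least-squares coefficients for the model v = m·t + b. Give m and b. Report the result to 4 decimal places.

Entries of AᵀA: Σt·t = 189, Σt = 21, Σ1 = 6.
Right-hand side: Σt·v = -222, Σv = -16.
Δ = 189·6 − 21² = 693.
m = ((-222)·6 − 21·(-16))/693 = -332/231; b = (189·(-16) − 21·(-222))/693 = 26/11.

m = -1.4372, b = 2.3636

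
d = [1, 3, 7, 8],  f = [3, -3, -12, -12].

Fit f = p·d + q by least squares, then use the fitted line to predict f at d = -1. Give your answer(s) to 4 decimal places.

f̂ = 6.6412

Normal-equation sums: Σd·d = 123, Σd = 19, Σ1 = 4.
For Xᵀf: Σd·f = -186, Σf = -24.
Determinant 123·4 − 19² = 131.
p = ((-186)·4 − 19·(-24))/131 = -288/131; q = (123·(-24) − 19·(-186))/131 = 582/131.
At d = -1: f̂ = (-288/131)·(-1) + (582/131)·(1) = 870/131.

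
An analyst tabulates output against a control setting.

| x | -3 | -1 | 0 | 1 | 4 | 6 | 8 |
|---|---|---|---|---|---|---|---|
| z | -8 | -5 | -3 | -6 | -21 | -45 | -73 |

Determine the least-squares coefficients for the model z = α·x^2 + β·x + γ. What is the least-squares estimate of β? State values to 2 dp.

Normal-equation sums: Σx^2·x^2 = 5731, Σx^2·x = 765, Σx^2 = 127, Σx·x = 127, Σx = 15, Σ1 = 7.
Right-hand side: Σx^2·z = -6711, Σx·z = -915, Σz = -161.
AᵀA·[α, β, γ]ᵀ = Aᵀz becomes [[5731, 765, 127]; [765, 127, 15]; [127, 15, 7]]·[α, β, γ]ᵀ = [-6711, -915, -161]ᵀ.
Solving the 3×3 system (Gaussian elimination) gives α = -137515/143769, β = -49805/47923, γ = -491597/143769.

β = -1.04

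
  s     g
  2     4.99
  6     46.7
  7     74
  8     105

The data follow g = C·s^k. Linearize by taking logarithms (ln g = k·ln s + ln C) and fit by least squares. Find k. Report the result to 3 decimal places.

Let Y = ln g. Fitting Y = k·ln s + ln C by least squares:
XᵀX = [[11.8015, 6.5103]; [6.5103, 4]], rhs = [26.0542, 14.4092]ᵀ  (here Σln s = 6.5103, Σ(ln s)² = 11.8015, Σln g = 14.4092, Σln s·ln g = 26.0542).
Solving (det = 4.8225): k = 2.15846, ln C = 0.08928.

k = 2.158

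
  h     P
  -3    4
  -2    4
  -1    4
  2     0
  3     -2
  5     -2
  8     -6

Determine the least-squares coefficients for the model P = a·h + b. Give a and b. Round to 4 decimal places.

From the data, Σh·h = 116, Σh = 12, Σ1 = 7.
And Σh·P = -88, ΣP = 2.
AᵀA·[a, b]ᵀ = AᵀP becomes [[116, 12]; [12, 7]]·[a, b]ᵀ = [-88, 2]ᵀ.
Eliminating b: 7·(row 1) − 12·(row 2) gives 668·a = 7·(-88) − 12·2 = -640, so a = -160/167.
Then b = (2 − 12·(-160/167))/7 = 322/167.

a = -0.9581, b = 1.9281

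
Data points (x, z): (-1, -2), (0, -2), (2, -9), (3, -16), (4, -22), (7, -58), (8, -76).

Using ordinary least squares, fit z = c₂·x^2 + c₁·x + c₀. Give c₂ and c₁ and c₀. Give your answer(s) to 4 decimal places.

Entries of AᵀA: Σx^2·x^2 = 6851, Σx^2·x = 953, Σx^2 = 143, Σx·x = 143, Σx = 23, Σ1 = 7.
Moment sums: Σx^2·z = -8240, Σx·z = -1166, Σz = -185.
So AᵀA·[c₂, c₁, c₀]ᵀ = Aᵀz: [[6851, 953, 143]; [953, 143, 23]; [143, 23, 7]]·[c₂, c₁, c₀]ᵀ = [-8240, -1166, -185]ᵀ.
Solving the 3×3 system (Gaussian elimination) gives c₂ = -36303/36806, c₁ = -44543/36806, c₀ = -6054/2629.

c₂ = -0.9863, c₁ = -1.2102, c₀ = -2.3028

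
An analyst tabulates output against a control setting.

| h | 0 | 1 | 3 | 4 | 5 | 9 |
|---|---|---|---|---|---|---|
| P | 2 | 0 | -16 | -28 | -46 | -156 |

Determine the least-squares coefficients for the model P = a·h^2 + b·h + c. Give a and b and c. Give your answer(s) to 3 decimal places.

a = -1.983, b = 0.325, c = 1.762

Sums needed: Σh^2·h^2 = 7524, Σh^2·h = 946, Σh^2 = 132, Σh·h = 132, Σh = 22, Σ1 = 6.
And Σh^2·P = -14378, Σh·P = -1794, ΣP = -244.
Inverting the 3×3 Gram matrix, [a, b, c]ᵀ = [-458/231, 25/77, 37/21]ᵀ.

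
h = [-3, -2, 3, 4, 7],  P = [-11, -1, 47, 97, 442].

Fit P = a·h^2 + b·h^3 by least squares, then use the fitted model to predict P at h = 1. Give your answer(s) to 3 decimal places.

P̂ = 2.957

Sums needed: Σh^2·h^2 = 2835, Σh^2·h^3 = 17799, Σh^3·h^3 = 123267.
And Σh^2·P = 23530, Σh^3·P = 159388.
Normal equations: [[2835, 17799]; [17799, 123267]]·[a, b]ᵀ = [23530, 159388]ᵀ.
Determinant 2835·123267 − 17799² = 32657544.
a = (23530·123267 − 17799·159388)/32657544 = 622799/320172; b = (2835·159388 − 17799·23530)/32657544 = 5509085/5442924.
At h = 1: P̂ = (622799/320172)·(1) + (5509085/5442924)·(1) = 1341389/453577.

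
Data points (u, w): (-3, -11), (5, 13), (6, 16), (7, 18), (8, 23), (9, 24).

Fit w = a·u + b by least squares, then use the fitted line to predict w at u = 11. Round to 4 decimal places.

ŵ = 30.6714

Normal-equation sums: Σu·u = 264, Σu = 32, Σ1 = 6.
For Xᵀw: Σu·w = 720, Σw = 83.
So XᵀX·[a, b]ᵀ = Xᵀw: [[264, 32]; [32, 6]]·[a, b]ᵀ = [720, 83]ᵀ.
Eliminating b: 6·(row 1) − 32·(row 2) gives 560·a = 6·720 − 32·83 = 1664, so a = 104/35.
Then b = (83 − 32·(104/35))/6 = -141/70.
At u = 11: ŵ = (104/35)·(11) + (-141/70)·(1) = 2147/70.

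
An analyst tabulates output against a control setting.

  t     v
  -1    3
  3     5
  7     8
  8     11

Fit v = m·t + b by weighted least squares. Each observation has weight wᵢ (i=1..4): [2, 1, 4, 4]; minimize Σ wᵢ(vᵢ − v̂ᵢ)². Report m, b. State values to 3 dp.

m = 0.822, b = 3.350

Compute the Gram sums: Σwᵢ·t·t = 463, Σwᵢ·t = 61, Σwᵢ·1 = 11.
Right-hand side: Σwᵢ·t·v = 585, Σwᵢ·v = 87.
MᵀWM·[m, b]ᵀ = MᵀWv becomes [[463, 61]; [61, 11]]·[m, b]ᵀ = [585, 87]ᵀ.
Determinant 463·11 − 61² = 1372.
m = (585·11 − 61·87)/1372 = 282/343; b = (463·87 − 61·585)/1372 = 1149/343.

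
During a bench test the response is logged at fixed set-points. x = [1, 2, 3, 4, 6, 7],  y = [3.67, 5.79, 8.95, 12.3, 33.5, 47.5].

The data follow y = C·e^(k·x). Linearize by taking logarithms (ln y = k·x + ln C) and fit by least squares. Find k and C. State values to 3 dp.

k = 0.429, C = 2.400

Linearized form: ln y = k·x + ln C. From the 6 transformed points,
XᵀX = [[115.0000, 23.0000]; [23.0000, 6]], rhs = [69.5202, 15.1299]ᵀ  (here Σx = 23.0000, Σ(x)² = 115.0000, Σln y = 15.1299, Σx·ln y = 69.5202).
Δ = 115.0000·6 − (23.0000)² = 161.0000; k = (69.5202·6 − 23.0000·15.1299)/161.0000 = 0.42941, ln C = (115.0000·15.1299 − 23.0000·69.5202)/161.0000 = 0.87558, so C = exp(0.87558) = 2.40027.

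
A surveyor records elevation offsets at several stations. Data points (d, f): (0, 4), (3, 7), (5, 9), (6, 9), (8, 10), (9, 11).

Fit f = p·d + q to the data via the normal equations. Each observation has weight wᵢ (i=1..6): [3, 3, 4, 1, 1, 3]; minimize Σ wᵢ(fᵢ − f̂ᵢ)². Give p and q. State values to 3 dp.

p = 0.763, q = 4.507

The normal equations are: 470·p + 70·q = 674;  70·p + 15·q = 121.
Determinant 470·15 − 70² = 2150.
p = (674·15 − 70·121)/2150 = 164/215; q = (470·121 − 70·674)/2150 = 969/215.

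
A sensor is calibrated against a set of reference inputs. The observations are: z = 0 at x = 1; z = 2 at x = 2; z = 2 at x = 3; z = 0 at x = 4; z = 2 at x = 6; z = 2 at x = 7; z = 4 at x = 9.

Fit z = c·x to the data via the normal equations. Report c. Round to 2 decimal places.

With design matrix A, AᵀA = [[196]] and Aᵀz = [72]ᵀ.
c = 72/196 = 0.367347.

c = 0.37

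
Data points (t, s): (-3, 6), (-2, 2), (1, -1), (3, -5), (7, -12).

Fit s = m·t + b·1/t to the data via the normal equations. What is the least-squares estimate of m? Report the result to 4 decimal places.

m = -1.7606

From the data, Σt·t = 72, Σt·1/t = 5, Σ1/t·1/t = 2633/1764.
Moment sums: Σt·s = -122, Σ1/t·s = -155/21.
MᵀM·[m, b]ᵀ = Mᵀs becomes [[72, 5]; [5, 2633/1764]]·[m, b]ᵀ = [-122, -155/21]ᵀ.
Δ = 72·(2633/1764) − 5² = 4041/49.
m = ((-122)·(2633/1764) − 5·(-155/21))/(4041/49) = -128063/72738; b = (72·(-155/21) − 5·(-122))/(4041/49) = 3850/4041.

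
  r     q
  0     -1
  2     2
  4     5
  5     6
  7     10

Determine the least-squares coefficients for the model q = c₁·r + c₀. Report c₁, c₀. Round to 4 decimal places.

c₁ = 1.5342, c₀ = -1.1233

The normal system AᵀA·[c₁, c₀]ᵀ = Aᵀq is [[94, 18]; [18, 5]]·[c₁, c₀]ᵀ = [124, 22]ᵀ.
det = 94·5 − 18² = 146.
c₁ = (124·5 − 18·22)/146 = 112/73; c₀ = (94·22 − 18·124)/146 = -82/73.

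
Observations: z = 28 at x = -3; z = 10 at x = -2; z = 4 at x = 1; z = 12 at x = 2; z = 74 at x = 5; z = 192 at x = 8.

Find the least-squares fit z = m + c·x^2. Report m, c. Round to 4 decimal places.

AᵀA·[m, c]ᵀ = Aᵀz reads: 6·m + 107·c = 320;  107·m + 4835·c = 14482.
(Σ1 = 6, Σx^2 = 107, Σx^2·x^2 = 4835, Σz = 320, Σx^2·z = 14482.)
Eliminating c: 4835·(row 1) − 107·(row 2) gives 17561·m = 4835·320 − 107·14482 = -2374, so m = -2374/17561.
Then c = (14482 − 107·(-2374/17561))/4835 = 52652/17561.

m = -0.1352, c = 2.9982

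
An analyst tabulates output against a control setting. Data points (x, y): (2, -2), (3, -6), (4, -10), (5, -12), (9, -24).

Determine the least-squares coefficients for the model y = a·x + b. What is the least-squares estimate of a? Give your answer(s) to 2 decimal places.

Entries of MᵀM: Σx·x = 135, Σx = 23, Σ1 = 5.
Moment sums: Σx·y = -338, Σy = -54.
Eliminating b: 5·(row 1) − 23·(row 2) gives 146·a = 5·(-338) − 23·(-54) = -448, so a = -224/73.
Then b = ((-54) − 23·(-224/73))/5 = 242/73.

a = -3.07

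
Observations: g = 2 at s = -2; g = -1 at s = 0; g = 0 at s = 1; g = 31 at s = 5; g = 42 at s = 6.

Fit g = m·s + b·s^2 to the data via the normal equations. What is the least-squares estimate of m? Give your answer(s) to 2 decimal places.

The normal equations are: 66·m + 334·b = 403;  334·m + 1938·b = 2295.
Eliminating b: 1938·(row 1) − 334·(row 2) gives 16352·m = 1938·403 − 334·2295 = 14484, so m = 3621/4088.
Then b = (2295 − 334·(3621/4088))/1938 = 4217/4088.

m = 0.89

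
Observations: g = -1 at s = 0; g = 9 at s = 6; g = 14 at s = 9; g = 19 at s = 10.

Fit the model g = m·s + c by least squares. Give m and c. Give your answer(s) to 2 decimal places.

m = 1.87, c = -1.45

Setting ∂/∂m … = 0 gives: 217·m + 25·c = 370;  25·m + 4·c = 41.
Eliminating c: 4·(row 1) − 25·(row 2) gives 243·m = 4·370 − 25·41 = 455, so m = 455/243.
Then c = (41 − 25·(455/243))/4 = -353/243.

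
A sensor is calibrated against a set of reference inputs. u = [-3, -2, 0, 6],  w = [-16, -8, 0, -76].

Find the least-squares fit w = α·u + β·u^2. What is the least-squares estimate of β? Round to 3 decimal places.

The normal equations are: 49·α + 181·β = -392;  181·α + 1393·β = -2912.
Determinant 49·1393 − 181² = 35496.
α = ((-392)·1393 − 181·(-2912))/35496 = -791/1479; β = (49·(-2912) − 181·(-392))/35496 = -2989/1479.

β = -2.021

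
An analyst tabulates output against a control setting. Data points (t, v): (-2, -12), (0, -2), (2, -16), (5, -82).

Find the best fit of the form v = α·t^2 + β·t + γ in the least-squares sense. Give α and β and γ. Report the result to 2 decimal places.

AᵀA·[α, β, γ]ᵀ = Aᵀv reads: 657·α + 125·β + 33·γ = -2162;  125·α + 33·β + 5·γ = -418;  33·α + 5·β + 4·γ = -112.
Inverting the 3×3 Gram matrix, [α, β, γ]ᵀ = [-3, -1, -2]ᵀ.

α = -3.00, β = -1.00, γ = -2.00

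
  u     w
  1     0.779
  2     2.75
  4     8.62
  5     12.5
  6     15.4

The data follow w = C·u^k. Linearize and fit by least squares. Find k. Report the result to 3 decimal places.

k = 1.681

Linearized form: ln w = k·ln u + ln C. From the 5 transformed points,
AᵀA = [[8.2030, 5.4806]; [5.4806, 5]], rhs = [12.6517, 8.1760]ᵀ  (here Σln u = 5.4806, Σ(ln u)² = 8.2030, Σln w = 8.1760, Σln u·ln w = 12.6517).
Slope k = (n·Σln u·ln w − Σln u·Σln w)/(n·Σ(ln u)² − (Σln u)²) = (5·12.6517 − 5.4806·8.1760)/10.9774 = 1.68061; ln C = (Σln w − k·Σln u)/n = -0.20695.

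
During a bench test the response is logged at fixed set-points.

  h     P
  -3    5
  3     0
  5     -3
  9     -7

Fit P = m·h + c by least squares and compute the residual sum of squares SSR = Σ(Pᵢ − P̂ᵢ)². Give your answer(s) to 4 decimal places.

Compute the Gram sums: Σh·h = 124, Σh = 14, Σ1 = 4.
Moment sums: Σh·P = -93, ΣP = -5.
Normal equations: [[124, 14]; [14, 4]]·[m, c]ᵀ = [-93, -5]ᵀ.
Eliminating c: 4·(row 1) − 14·(row 2) gives 300·m = 4·(-93) − 14·(-5) = -302, so m = -151/150.
Then c = ((-5) − 14·(-151/150))/4 = 341/150.
Residuals: -22/75, 56/75, -6/25, -16/75; SSR = 56/75.

SSR = 0.7467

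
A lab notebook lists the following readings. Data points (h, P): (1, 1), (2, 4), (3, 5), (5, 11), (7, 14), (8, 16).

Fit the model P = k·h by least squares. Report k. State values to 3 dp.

Entries of XᵀX: Σh·h = 152.
And Σh·P = 305.
Hence k = 305 / 152 ≈ 2.00658.

k = 2.007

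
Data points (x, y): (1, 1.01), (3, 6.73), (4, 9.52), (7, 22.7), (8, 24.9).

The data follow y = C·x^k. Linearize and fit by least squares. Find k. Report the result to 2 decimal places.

With ln yᵢ as the transformed response and ln xᵢ as the regressor:
Σln x = 6.5103, Σ(ln x)² = 11.2394, Σln y = 10.5072, Σln x·ln y = 17.9794.
Equations: 11.2394·k + 6.5103·ln C = 17.9794;  6.5103·k + 5·ln C = 10.5072.
Solving (det = 13.8136): k = 1.55592, ln C = 0.07554.

k = 1.56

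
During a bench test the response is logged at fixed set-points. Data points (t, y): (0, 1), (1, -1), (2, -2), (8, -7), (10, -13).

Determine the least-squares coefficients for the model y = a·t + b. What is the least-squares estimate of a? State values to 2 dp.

The normal equations are: 169·a + 21·b = -191;  21·a + 5·b = -22.
Determinant 169·5 − 21² = 404.
a = ((-191)·5 − 21·(-22))/404 = -493/404; b = (169·(-22) − 21·(-191))/404 = 293/404.

a = -1.22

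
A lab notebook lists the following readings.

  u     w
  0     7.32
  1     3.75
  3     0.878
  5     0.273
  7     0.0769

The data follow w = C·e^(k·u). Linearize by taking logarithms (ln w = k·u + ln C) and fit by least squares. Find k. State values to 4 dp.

Taking logs, ln w = k·u + ln C, so regress ln w on u.
Σu = 16.0000, Σ(u)² = 84.0000, Σln w = -0.6813, Σu·ln w = -23.5167.
Equations: 84.0000·k + 16.0000·ln C = -23.5167;  16.0000·k + 5·ln C = -0.6813.
Solving (det = 164.0000): k = -0.65051, ln C = 1.94537.

k = -0.6505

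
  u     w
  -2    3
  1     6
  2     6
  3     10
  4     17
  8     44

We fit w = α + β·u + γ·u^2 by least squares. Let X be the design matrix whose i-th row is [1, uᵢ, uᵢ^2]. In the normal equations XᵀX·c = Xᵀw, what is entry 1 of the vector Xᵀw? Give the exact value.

Entry 1 ↔ basis 1, so (Xᵀw)_{1} = Σᵢ wᵢ = (1)·(3) + (1)·(6) + (1)·(6) + (1)·(10) + (1)·(17) + (1)·(44) = 86.

86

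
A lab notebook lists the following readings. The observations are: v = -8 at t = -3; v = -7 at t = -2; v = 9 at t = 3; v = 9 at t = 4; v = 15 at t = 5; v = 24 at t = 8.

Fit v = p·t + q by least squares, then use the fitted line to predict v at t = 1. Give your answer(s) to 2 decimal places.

v̂ = 2.59

Sums needed: Σt·t = 127, Σt = 15, Σ1 = 6.
Moment sums: Σt·v = 368, Σv = 42.
Normal equations: [[127, 15]; [15, 6]]·[p, q]ᵀ = [368, 42]ᵀ.
Determinant 127·6 − 15² = 537.
p = (368·6 − 15·42)/537 = 526/179; q = (127·42 − 15·368)/537 = -62/179.
At t = 1: v̂ = (526/179)·(1) + (-62/179)·(1) = 464/179.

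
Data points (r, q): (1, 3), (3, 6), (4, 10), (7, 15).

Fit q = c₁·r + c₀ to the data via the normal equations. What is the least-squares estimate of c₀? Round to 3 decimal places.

c₀ = 0.800

Normal-equation sums: Σr·r = 75, Σr = 15, Σ1 = 4.
Moment sums: Σr·q = 166, Σq = 34.
So MᵀM·[c₁, c₀]ᵀ = Mᵀq: [[75, 15]; [15, 4]]·[c₁, c₀]ᵀ = [166, 34]ᵀ.
Δ = 75·4 − 15² = 75.
c₁ = (166·4 − 15·34)/75 = 154/75; c₀ = (75·34 − 15·166)/75 = 4/5.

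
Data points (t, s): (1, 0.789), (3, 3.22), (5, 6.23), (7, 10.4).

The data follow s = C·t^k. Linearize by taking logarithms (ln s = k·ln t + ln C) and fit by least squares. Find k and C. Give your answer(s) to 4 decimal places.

k = 1.3130, C = 0.7774

Let Y = ln s. Fitting Y = k·ln t + ln C by least squares:
AᵀA = [[7.5838, 4.6540]; [4.6540, 4]], rhs = [8.7859, 5.1036]ᵀ  (here Σln t = 4.6540, Σ(ln t)² = 7.5838, Σln s = 5.1036, Σln t·ln s = 8.7859).
Δ = 7.5838·4 − (4.6540)² = 8.6759; k = (8.7859·4 − 4.6540·5.1036)/8.6759 = 1.31304, ln C = (7.5838·5.1036 − 4.6540·8.7859)/8.6759 = -0.25182, so C = exp(-0.25182) = 0.77739.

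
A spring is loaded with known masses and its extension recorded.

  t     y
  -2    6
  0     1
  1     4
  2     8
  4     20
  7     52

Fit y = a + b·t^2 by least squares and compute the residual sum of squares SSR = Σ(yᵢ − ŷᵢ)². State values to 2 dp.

SSR = 6.38

AᵀA·[a, b]ᵀ = Aᵀy reads: 6·a + 74·b = 91;  74·a + 2690·b = 2928.
det = 6·2690 − 74² = 10664.
a = (91·2690 − 74·2928)/10664 = 14059/5332; b = (6·2928 − 74·91)/10664 = 5417/5332.
Residuals: -3735/5332, -8727/5332, 463/1333, 6929/5332, 5909/5332, -557/1333; SSR = 34027/5332.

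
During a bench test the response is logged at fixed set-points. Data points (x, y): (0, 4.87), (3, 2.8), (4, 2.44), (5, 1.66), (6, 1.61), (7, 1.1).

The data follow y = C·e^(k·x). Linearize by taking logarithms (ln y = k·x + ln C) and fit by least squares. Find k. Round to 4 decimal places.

k = -0.2069

With ln yᵢ as the transformed response and xᵢ as the regressor:
Sums: Σx = 25.0000, Σ(x)² = 135.0000, Σln y = 4.5831, Σx·ln y = 12.7155.
Normal system: [[135.0000, 25.0000]; [25.0000, 6]]·[k, ln C]ᵀ = [12.7155, 4.5831]ᵀ.
Solving (det = 185.0000): k = -0.20694, ln C = 1.62609.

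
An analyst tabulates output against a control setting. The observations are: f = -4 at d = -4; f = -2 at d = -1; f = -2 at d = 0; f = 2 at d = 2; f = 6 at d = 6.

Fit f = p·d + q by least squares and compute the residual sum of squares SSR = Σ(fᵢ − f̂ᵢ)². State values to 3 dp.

MᵀM·[p, q]ᵀ = Mᵀf reads: 57·p + 3·q = 58;  3·p + 5·q = 0.
det = 57·5 − 3² = 276.
p = (58·5 − 3·0)/276 = 145/138; q = (57·0 − 3·58)/276 = -29/46.
Residuals: 5/6, -22/69, -63/46, 73/138, 15/46; SSR = 211/69.

SSR = 3.058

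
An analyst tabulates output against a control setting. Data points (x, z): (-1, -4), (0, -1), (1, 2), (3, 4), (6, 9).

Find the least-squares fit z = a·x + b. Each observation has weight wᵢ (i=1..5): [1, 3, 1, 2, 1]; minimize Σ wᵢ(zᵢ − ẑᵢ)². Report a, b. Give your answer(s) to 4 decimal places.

a = 1.7368, b = -1.1053

Entries of MᵀWM: Σwᵢ·x·x = 56, Σwᵢ·x = 12, Σwᵢ·1 = 8.
Moment sums: Σwᵢ·x·z = 84, Σwᵢ·z = 12.
MᵀWM·[a, b]ᵀ = MᵀWz becomes [[56, 12]; [12, 8]]·[a, b]ᵀ = [84, 12]ᵀ.
Eliminating b: 8·(row 1) − 12·(row 2) gives 304·a = 8·84 − 12·12 = 528, so a = 33/19.
Then b = (12 − 12·(33/19))/8 = -21/19.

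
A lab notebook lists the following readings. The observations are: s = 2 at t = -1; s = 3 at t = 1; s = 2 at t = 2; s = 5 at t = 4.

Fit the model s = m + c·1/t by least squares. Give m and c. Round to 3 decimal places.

The normal system MᵀM·[m, c]ᵀ = Mᵀs is [[4, 3/4]; [3/4, 37/16]]·[m, c]ᵀ = [12, 13/4]ᵀ.
Δ = 4·(37/16) − (3/4)² = 139/16.
m = (12·(37/16) − (3/4)·(13/4))/(139/16) = 405/139; c = (4·(13/4) − (3/4)·12)/(139/16) = 64/139.

m = 2.914, c = 0.460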